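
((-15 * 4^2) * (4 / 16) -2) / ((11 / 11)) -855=-917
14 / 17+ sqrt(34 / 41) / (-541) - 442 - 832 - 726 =-33986 / 17 - sqrt(1394) / 22181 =-1999.18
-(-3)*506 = 1518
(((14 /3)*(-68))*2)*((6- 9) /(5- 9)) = -476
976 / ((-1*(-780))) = 244 / 195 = 1.25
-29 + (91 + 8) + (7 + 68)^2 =5695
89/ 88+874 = 77001/ 88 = 875.01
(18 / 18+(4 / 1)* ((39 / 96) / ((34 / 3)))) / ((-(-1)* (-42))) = -311 / 11424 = -0.03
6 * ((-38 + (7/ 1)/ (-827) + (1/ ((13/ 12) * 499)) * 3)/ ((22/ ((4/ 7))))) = -349501884/ 59012239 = -5.92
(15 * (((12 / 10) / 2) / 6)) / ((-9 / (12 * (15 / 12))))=-5 / 2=-2.50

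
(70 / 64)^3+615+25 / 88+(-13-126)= 172147273 / 360448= 477.59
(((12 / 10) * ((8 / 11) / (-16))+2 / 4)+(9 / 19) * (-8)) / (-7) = 6989 / 14630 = 0.48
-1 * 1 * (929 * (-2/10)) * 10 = 1858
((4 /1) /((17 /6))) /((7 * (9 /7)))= 8 /51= 0.16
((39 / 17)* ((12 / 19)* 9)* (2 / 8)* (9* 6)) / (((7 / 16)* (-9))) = -44.71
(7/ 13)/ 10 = 7/ 130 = 0.05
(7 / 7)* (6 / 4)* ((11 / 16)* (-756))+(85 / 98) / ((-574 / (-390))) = -87644631 / 112504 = -779.04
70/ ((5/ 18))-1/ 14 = 3527/ 14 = 251.93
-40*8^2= -2560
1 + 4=5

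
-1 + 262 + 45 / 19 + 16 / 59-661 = -445441 / 1121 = -397.36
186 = 186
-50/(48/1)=-25/24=-1.04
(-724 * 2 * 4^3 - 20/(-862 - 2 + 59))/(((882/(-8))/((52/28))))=258616592/165669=1561.04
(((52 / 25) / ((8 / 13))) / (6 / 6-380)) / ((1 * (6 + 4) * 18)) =-169 / 3411000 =-0.00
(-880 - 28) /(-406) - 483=-97595 /203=-480.76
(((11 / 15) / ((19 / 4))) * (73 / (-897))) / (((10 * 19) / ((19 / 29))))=-1606 / 37068525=-0.00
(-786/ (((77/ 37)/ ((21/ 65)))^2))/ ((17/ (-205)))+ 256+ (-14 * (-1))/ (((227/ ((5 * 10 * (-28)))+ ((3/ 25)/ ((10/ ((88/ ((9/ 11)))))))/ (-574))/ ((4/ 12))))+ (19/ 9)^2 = 460.50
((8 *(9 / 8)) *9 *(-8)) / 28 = -23.14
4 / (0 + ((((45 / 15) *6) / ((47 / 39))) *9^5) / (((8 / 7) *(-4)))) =-3008 / 145083393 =-0.00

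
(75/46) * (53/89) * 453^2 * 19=15498409725/4094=3785639.89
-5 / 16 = -0.31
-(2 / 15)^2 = -4 / 225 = -0.02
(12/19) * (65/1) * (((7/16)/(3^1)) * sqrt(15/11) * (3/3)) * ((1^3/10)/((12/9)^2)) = 819 * sqrt(165)/26752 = 0.39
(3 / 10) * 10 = 3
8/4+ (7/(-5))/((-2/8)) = 38/5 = 7.60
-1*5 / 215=-1 / 43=-0.02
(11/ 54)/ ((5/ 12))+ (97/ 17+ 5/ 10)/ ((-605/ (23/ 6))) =166457/ 370260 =0.45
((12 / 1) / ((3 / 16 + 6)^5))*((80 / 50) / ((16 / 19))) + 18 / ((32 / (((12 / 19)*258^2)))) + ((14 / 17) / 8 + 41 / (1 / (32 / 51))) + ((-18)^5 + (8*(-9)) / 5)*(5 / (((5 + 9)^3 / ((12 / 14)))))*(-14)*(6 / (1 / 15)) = 26285299910062423741363 / 7023949109224740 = 3742239.52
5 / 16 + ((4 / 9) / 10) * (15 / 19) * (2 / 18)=2597 / 8208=0.32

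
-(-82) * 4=328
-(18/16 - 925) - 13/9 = 66415/72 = 922.43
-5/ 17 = -0.29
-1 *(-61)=61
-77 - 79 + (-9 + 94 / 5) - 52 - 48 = -1231 / 5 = -246.20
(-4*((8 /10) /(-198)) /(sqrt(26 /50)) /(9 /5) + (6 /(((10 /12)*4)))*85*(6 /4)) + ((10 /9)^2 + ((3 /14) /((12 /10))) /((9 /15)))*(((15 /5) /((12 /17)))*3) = 40*sqrt(13) /11583 + 753083 /3024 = 249.05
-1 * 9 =-9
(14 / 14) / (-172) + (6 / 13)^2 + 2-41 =-1127629 / 29068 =-38.79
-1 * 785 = -785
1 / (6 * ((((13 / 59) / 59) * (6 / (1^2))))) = 3481 / 468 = 7.44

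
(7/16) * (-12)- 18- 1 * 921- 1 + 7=-3753/4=-938.25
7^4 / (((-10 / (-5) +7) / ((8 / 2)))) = 9604 / 9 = 1067.11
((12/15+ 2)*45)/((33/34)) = 129.82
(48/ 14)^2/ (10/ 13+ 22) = 936/ 1813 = 0.52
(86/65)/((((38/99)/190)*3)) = 2838/13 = 218.31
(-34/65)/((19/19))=-34/65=-0.52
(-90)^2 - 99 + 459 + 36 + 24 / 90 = 127444 / 15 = 8496.27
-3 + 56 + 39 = 92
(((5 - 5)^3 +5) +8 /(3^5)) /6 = 1223 /1458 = 0.84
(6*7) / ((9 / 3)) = 14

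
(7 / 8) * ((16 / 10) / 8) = 7 / 40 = 0.18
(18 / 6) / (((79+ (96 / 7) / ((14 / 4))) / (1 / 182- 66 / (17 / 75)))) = -18918543 / 1795846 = -10.53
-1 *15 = -15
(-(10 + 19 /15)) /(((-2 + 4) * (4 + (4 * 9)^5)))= -169 /1813985400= -0.00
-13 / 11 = -1.18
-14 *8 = -112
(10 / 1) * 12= 120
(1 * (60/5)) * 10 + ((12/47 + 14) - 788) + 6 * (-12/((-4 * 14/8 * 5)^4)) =-46108207134/70529375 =-653.74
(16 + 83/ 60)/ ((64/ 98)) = 51107/ 1920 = 26.62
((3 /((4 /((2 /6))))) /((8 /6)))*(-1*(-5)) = 15 /16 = 0.94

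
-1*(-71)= 71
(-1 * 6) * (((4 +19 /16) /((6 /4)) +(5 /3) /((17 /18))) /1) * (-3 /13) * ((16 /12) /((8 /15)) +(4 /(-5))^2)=1003701 /44200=22.71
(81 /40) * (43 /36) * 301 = 116487 /160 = 728.04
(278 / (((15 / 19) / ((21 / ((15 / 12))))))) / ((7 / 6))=126768 / 25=5070.72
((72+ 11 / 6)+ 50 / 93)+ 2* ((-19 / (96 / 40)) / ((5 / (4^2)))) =4409 / 186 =23.70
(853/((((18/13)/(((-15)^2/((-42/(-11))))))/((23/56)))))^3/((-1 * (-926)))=345031495017970678328125/96385771044864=3579693260.51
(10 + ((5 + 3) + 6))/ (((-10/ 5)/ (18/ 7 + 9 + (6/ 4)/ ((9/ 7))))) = -1070/ 7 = -152.86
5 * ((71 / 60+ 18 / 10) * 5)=895 / 12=74.58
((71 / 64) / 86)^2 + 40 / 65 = 242417661 / 393822208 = 0.62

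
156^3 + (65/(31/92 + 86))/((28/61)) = 3796417.64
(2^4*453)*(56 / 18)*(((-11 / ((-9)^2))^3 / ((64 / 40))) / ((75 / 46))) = -517727056 / 23914845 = -21.65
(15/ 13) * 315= 4725/ 13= 363.46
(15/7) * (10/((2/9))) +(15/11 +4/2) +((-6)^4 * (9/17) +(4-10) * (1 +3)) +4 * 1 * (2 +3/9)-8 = 763.24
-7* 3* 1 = -21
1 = 1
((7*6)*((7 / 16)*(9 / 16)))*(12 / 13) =9.54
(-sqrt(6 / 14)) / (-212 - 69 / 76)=76 * sqrt(21) / 113267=0.00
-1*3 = -3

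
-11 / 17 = -0.65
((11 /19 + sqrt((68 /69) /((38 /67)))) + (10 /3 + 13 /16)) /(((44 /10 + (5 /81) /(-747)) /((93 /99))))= 1.29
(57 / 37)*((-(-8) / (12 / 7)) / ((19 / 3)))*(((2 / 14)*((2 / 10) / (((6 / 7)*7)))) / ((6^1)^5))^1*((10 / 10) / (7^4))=1 / 3453982560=0.00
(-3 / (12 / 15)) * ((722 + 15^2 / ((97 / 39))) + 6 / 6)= -591795 / 194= -3050.49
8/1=8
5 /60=1 /12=0.08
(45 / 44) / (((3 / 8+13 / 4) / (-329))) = -29610 / 319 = -92.82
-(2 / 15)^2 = -4 / 225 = -0.02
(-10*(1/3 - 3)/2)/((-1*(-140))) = 0.10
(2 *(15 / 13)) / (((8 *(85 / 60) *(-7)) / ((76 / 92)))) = -855 / 35581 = -0.02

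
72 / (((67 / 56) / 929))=3745728 / 67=55906.39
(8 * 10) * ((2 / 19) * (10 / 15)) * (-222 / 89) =-23680 / 1691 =-14.00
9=9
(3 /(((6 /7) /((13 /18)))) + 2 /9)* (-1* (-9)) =99 /4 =24.75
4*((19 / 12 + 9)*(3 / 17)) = 127 / 17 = 7.47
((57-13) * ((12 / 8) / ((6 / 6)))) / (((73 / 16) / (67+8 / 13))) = 928224 / 949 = 978.11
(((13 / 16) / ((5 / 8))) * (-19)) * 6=-741 / 5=-148.20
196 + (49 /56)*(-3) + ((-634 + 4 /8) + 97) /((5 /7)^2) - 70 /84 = -515399 /600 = -859.00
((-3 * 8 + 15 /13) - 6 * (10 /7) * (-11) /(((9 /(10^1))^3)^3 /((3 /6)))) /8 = 12.35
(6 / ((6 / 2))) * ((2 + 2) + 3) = 14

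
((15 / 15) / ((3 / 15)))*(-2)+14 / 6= -23 / 3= -7.67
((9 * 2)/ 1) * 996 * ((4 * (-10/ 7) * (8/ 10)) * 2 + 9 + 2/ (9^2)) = -44488/ 21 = -2118.48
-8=-8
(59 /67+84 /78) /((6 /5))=8525 /5226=1.63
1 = 1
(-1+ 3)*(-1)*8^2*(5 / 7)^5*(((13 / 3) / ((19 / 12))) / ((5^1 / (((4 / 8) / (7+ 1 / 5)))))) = -2600000 / 2873997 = -0.90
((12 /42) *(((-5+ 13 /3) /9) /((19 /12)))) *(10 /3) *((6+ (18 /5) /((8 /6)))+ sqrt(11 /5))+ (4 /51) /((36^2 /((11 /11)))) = -851771 /2197692 - 32 *sqrt(55) /3591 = -0.45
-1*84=-84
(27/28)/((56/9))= 243/1568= 0.15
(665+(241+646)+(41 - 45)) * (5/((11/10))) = 77400/11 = 7036.36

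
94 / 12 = 47 / 6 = 7.83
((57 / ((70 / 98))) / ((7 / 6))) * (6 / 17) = 2052 / 85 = 24.14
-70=-70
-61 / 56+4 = 163 / 56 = 2.91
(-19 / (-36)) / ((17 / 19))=361 / 612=0.59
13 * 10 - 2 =128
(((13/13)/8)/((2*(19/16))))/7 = 1/133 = 0.01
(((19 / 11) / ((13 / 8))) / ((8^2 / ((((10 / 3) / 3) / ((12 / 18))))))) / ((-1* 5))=-19 / 3432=-0.01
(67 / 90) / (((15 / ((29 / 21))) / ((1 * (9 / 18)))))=1943 / 56700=0.03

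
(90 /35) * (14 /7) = 36 /7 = 5.14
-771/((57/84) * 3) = -7196/19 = -378.74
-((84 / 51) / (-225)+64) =-244772 / 3825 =-63.99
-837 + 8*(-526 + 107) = -4189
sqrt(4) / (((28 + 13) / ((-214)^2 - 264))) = 91064 / 41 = 2221.07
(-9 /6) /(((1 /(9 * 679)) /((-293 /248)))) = 5371569 /496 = 10829.78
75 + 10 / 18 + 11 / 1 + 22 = 977 / 9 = 108.56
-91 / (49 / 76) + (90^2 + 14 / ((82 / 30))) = 2285662 / 287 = 7963.98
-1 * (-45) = 45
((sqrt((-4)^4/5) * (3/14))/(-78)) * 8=-0.16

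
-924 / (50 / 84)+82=-36758 / 25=-1470.32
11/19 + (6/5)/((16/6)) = 391/380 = 1.03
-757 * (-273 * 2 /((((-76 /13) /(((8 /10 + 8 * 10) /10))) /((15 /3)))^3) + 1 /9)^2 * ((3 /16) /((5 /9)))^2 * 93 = -19598396628926512363217756821569 /75273409600000000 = -260362812486794.97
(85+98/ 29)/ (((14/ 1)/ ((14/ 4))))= 2563/ 116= 22.09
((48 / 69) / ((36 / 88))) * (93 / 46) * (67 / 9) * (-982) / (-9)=358972064 / 128547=2792.54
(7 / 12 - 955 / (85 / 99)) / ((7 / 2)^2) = -226789 / 2499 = -90.75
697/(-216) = -697/216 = -3.23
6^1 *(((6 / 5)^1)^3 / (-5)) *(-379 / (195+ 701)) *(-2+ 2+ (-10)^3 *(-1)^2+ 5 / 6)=-12269367 / 14000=-876.38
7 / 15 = 0.47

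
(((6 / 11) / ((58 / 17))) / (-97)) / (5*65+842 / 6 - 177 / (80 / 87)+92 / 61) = -746640 / 124283890049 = -0.00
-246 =-246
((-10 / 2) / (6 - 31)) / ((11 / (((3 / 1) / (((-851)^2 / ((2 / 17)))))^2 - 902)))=-136717031670195842 / 8336404370133895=-16.40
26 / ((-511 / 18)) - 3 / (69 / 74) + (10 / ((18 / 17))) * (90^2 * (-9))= -8091989078 / 11753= -688504.13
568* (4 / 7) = 2272 / 7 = 324.57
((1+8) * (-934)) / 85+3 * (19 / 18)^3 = -15758249 / 165240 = -95.37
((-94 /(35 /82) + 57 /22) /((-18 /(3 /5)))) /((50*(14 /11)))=167581 /1470000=0.11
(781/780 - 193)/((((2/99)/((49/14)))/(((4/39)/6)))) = -11531443/20280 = -568.61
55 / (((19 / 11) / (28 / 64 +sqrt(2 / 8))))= 9075 / 304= 29.85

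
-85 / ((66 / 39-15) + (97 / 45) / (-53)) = 2635425 / 413866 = 6.37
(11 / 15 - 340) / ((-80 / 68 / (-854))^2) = -268155089209 / 1500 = -178770059.47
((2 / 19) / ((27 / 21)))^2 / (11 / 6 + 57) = 0.00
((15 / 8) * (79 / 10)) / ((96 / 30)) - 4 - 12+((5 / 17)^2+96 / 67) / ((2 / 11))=-14943741 / 4956928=-3.01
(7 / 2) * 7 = 49 / 2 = 24.50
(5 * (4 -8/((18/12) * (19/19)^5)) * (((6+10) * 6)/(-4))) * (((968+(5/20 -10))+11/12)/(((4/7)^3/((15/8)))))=49349125/32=1542160.16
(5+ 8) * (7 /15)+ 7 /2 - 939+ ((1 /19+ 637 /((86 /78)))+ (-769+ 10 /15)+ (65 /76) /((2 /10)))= -54691297 /49020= -1115.69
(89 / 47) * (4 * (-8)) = -2848 / 47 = -60.60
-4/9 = -0.44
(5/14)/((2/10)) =25/14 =1.79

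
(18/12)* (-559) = -1677/2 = -838.50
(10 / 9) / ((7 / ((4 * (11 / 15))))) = 88 / 189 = 0.47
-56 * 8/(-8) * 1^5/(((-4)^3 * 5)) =-7/40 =-0.18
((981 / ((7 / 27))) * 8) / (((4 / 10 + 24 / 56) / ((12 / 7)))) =12713760 / 203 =62629.36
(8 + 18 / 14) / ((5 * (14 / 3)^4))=1053 / 268912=0.00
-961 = -961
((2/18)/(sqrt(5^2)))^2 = 1/2025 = 0.00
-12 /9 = -4 /3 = -1.33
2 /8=1 /4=0.25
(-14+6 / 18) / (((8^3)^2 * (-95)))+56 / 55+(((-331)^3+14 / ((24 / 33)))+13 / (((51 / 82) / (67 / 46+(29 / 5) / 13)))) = -11652993034213150507 / 321332183040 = -36264630.96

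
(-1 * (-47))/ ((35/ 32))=1504/ 35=42.97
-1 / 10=-0.10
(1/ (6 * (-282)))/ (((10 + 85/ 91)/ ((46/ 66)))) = -2093/ 55556820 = -0.00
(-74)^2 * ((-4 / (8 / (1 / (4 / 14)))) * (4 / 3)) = -38332 / 3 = -12777.33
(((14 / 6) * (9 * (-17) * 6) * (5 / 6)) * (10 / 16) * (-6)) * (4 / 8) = 26775 / 8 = 3346.88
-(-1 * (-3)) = -3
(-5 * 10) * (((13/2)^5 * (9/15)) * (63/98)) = -50124555/224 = -223770.33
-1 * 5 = -5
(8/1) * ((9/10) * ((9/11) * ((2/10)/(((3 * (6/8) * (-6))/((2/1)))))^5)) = -4096/30447140625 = -0.00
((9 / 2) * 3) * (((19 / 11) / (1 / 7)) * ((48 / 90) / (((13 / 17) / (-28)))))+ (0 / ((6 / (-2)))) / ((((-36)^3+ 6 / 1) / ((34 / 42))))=-3187.54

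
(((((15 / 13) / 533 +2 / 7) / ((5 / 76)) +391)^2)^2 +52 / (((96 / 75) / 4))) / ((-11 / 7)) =-15550541868.56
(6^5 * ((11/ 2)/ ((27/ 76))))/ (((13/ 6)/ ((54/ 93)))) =13001472/ 403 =32261.72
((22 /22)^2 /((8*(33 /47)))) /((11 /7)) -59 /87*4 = -72969 /28072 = -2.60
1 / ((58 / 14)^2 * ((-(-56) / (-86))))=-301 / 3364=-0.09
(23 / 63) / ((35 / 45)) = 23 / 49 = 0.47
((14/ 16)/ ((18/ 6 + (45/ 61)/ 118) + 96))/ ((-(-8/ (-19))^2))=-9094673/ 182437632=-0.05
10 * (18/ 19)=180/ 19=9.47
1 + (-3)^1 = -2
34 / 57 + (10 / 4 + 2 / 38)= 359 / 114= 3.15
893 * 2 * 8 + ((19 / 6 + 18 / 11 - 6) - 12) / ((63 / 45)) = 6596701 / 462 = 14278.57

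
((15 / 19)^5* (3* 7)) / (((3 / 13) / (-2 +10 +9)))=1174753125 / 2476099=474.44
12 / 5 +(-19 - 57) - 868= -4708 / 5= -941.60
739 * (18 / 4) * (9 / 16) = 59859 / 32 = 1870.59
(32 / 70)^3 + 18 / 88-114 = -214494901 / 1886500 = -113.70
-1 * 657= -657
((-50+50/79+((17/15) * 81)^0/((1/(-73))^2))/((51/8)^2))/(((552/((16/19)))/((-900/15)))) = -1067752960/89794323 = -11.89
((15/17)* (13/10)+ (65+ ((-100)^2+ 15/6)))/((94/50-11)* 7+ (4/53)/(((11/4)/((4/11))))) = -27442349275/173970316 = -157.74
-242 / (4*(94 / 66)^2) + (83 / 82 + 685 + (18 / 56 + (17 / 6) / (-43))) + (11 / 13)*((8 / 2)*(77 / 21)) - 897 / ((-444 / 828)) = 122820419144845 / 52450681556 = 2341.64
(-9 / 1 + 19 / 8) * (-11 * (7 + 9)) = 1166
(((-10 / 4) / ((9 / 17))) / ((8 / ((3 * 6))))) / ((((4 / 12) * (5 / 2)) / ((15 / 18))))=-85 / 8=-10.62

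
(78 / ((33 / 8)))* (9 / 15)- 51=-39.65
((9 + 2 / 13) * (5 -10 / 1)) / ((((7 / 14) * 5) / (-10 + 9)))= 238 / 13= 18.31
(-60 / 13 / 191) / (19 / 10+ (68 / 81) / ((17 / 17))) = -48600 / 5509777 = -0.01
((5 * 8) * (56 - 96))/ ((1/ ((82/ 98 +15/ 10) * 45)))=-8244000/ 49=-168244.90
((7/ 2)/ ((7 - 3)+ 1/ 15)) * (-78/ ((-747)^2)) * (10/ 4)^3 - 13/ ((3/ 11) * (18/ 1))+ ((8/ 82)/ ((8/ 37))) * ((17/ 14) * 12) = 102246535637/ 26050836168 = 3.92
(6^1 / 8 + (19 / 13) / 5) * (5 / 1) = 271 / 52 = 5.21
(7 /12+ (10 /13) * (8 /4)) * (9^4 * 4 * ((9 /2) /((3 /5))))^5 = 626844555043798688622328800.00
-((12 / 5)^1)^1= -12 / 5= -2.40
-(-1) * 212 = 212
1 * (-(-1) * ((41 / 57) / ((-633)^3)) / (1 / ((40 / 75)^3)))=-20992 / 48793251855375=-0.00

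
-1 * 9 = -9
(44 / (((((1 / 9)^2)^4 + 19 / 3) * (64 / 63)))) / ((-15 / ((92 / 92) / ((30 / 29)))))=-96123327993 / 218103387200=-0.44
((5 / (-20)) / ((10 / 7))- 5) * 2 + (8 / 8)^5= -187 / 20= -9.35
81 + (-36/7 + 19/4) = 2257/28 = 80.61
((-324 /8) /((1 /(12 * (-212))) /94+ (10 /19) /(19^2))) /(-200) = 8303683734 /59612525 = 139.29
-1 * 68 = -68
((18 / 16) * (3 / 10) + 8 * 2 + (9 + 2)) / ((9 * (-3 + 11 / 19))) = -4617 / 3680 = -1.25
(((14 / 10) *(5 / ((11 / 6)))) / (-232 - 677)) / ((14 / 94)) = -94 / 3333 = -0.03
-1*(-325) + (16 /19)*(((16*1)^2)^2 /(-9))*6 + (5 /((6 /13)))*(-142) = -722104 /19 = -38005.47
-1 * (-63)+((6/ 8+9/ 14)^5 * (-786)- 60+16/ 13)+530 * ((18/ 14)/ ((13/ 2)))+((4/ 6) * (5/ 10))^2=-4038678732427/ 1006806528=-4011.38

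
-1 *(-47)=47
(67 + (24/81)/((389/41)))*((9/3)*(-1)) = -704029/3501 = -201.09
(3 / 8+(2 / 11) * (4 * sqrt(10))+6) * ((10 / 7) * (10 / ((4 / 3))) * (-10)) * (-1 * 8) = 48000 * sqrt(10) / 77+38250 / 7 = 7435.58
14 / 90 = 7 / 45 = 0.16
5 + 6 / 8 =23 / 4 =5.75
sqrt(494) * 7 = 7 * sqrt(494) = 155.58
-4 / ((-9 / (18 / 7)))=8 / 7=1.14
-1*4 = -4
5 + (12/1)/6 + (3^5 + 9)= 259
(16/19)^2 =256/361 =0.71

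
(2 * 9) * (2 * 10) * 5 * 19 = 34200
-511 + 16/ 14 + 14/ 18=-32072/ 63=-509.08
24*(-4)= -96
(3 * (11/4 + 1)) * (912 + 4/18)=20525/2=10262.50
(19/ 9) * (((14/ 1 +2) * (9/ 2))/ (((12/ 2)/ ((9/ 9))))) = 76/ 3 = 25.33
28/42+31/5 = 103/15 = 6.87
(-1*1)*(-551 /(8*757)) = 0.09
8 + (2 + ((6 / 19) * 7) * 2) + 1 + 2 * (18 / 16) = 1343 / 76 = 17.67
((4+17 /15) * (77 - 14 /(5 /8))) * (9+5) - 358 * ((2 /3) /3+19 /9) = 231644 /75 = 3088.59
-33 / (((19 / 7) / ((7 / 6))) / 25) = -354.61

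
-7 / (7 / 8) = -8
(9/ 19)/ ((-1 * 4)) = -9/ 76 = -0.12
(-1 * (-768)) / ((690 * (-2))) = -64 / 115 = -0.56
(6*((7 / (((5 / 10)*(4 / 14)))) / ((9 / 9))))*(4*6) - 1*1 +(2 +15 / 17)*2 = 120033 / 17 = 7060.76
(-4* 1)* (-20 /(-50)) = -8 /5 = -1.60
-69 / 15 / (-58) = 23 / 290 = 0.08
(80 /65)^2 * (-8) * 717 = -1468416 /169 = -8688.85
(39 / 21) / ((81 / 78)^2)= 8788 / 5103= 1.72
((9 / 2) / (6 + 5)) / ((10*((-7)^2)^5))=9 / 62144554780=0.00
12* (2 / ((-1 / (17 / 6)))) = -68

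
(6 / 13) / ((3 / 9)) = 18 / 13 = 1.38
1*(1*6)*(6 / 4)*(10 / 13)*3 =270 / 13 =20.77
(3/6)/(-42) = -1/84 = -0.01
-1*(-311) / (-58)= -311 / 58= -5.36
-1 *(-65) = 65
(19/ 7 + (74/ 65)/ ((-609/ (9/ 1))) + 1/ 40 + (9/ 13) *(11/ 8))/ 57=0.06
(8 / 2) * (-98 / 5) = -392 / 5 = -78.40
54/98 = 27/49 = 0.55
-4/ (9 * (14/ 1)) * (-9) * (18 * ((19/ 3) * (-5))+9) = -1122/ 7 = -160.29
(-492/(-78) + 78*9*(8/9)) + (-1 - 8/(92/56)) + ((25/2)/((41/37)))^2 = 1511249743/2010476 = 751.69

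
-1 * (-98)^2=-9604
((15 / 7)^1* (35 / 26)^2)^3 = 18087890625 / 308915776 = 58.55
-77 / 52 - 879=-45785 / 52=-880.48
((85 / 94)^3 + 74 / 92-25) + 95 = 1366730919 / 19103432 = 71.54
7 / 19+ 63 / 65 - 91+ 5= -104558 / 1235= -84.66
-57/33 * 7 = -133/11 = -12.09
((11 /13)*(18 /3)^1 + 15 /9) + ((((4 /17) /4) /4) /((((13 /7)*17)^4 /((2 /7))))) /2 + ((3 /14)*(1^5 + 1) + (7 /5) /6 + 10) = 98817171423067 /5677355008780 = 17.41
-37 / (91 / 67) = -2479 / 91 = -27.24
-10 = -10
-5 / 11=-0.45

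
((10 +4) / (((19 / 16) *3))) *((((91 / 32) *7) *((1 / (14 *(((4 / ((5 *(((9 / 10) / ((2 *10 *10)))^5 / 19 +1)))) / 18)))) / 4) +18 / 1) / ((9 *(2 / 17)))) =7133907200000213147207 / 73932800000000000000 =96.49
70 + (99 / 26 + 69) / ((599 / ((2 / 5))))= 2727343 / 38935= 70.05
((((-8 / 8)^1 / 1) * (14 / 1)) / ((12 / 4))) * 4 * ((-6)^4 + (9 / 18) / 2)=-72590 / 3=-24196.67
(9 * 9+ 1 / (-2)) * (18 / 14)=103.50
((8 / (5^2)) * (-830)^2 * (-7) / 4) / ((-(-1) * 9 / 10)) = -3857840 / 9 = -428648.89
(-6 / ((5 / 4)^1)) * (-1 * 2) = 48 / 5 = 9.60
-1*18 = -18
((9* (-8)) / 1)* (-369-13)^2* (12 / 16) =-7879896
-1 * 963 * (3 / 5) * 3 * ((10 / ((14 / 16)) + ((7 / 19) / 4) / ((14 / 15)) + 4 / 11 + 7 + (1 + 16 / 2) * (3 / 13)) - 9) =-20745.01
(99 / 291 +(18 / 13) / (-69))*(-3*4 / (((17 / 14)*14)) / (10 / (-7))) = 77994 / 493051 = 0.16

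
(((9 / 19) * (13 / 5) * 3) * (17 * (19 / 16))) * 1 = 5967 / 80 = 74.59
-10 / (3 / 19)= -190 / 3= -63.33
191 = 191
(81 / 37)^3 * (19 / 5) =10097379 / 253265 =39.87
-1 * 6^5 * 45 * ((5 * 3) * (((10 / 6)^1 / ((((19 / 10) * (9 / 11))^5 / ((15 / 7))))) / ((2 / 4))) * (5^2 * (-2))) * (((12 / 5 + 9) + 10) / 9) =689298280000000000 / 1403948133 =490971328.50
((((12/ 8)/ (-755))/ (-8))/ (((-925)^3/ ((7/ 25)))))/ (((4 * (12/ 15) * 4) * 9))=-7/ 9178323600000000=-0.00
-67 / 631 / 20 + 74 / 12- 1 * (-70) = 2883469 / 37860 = 76.16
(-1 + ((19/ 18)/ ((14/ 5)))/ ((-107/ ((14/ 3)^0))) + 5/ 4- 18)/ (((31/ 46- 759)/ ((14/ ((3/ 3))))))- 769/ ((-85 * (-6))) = -6739093207/ 5710695930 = -1.18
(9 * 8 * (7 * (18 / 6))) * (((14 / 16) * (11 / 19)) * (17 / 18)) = 27489 / 38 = 723.39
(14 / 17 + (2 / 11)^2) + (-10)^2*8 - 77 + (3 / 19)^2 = 537537766 / 742577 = 723.88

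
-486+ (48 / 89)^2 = -3847302 / 7921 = -485.71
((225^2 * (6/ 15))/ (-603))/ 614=-0.05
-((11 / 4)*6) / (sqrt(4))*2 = -33 / 2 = -16.50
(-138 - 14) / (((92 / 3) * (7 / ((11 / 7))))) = -1254 / 1127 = -1.11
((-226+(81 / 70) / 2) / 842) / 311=-31559 / 36660680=-0.00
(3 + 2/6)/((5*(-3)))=-0.22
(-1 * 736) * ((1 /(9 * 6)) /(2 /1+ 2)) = -92 /27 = -3.41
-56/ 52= -14/ 13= -1.08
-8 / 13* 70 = -560 / 13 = -43.08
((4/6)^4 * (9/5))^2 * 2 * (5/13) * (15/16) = 0.09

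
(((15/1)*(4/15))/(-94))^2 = 4/2209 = 0.00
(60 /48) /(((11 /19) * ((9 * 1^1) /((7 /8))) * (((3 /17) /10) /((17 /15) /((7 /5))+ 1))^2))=2207.09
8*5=40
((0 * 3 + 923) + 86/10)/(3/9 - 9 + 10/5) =-6987/50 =-139.74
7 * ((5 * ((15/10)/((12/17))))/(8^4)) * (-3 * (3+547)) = -490875/16384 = -29.96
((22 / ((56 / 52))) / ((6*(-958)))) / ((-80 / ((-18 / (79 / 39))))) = -16731 / 42381920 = -0.00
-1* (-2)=2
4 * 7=28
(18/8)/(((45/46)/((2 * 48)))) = 1104/5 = 220.80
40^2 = 1600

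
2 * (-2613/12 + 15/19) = -16489/38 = -433.92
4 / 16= 1 / 4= 0.25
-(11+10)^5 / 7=-583443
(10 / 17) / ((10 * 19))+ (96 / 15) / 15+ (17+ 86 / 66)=4991821 / 266475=18.73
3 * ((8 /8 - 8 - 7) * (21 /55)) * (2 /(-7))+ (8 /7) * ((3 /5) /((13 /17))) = 5484 /1001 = 5.48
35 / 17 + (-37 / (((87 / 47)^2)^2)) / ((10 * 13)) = 257599093201 / 126610371810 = 2.03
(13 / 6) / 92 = 13 / 552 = 0.02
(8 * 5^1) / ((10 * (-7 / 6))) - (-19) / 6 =-11 / 42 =-0.26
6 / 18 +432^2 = 559873 / 3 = 186624.33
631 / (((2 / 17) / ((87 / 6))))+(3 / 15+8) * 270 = 319939 / 4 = 79984.75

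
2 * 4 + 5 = 13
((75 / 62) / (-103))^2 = 5625 / 40780996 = 0.00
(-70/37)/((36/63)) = -245/74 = -3.31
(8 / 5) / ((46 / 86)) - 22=-2186 / 115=-19.01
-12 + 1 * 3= -9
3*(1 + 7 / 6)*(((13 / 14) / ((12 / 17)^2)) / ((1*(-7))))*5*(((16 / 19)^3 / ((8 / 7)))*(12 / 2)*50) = -1356.33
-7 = -7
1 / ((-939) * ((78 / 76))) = -38 / 36621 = -0.00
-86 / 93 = -0.92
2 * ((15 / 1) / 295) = 6 / 59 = 0.10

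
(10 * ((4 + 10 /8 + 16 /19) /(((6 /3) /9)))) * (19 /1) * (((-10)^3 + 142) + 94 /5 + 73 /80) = -279451521 /64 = -4366430.02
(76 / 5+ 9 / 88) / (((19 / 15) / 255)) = 5150745 / 1672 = 3080.59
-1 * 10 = -10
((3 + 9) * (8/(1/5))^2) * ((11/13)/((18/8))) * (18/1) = 1689600/13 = 129969.23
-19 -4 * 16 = -83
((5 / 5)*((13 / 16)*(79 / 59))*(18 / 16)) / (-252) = -1027 / 211456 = -0.00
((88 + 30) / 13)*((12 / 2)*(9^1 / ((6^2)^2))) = 59 / 156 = 0.38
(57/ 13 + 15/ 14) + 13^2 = 31751/ 182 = 174.46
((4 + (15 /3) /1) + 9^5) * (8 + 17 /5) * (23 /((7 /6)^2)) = 2787301368 /245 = 11376740.28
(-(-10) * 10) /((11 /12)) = 1200 /11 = 109.09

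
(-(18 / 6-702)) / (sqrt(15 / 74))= 233*sqrt(1110) / 5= 1552.56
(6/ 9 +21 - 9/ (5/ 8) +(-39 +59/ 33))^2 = 896.73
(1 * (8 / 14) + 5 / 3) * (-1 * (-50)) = 111.90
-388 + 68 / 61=-23600 / 61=-386.89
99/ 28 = 3.54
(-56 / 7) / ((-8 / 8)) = 8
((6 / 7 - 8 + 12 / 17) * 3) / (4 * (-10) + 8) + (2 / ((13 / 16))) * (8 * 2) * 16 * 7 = 109197913 / 24752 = 4411.68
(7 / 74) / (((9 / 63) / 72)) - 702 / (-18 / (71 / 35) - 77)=969174 / 17353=55.85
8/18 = 4/9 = 0.44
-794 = -794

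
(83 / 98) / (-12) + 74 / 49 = 1693 / 1176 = 1.44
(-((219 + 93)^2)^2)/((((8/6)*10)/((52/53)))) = -184779159552/265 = -697279847.37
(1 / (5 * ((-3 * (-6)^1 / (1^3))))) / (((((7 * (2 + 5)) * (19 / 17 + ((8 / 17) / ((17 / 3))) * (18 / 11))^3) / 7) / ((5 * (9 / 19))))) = 32127104339 / 16833197302250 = 0.00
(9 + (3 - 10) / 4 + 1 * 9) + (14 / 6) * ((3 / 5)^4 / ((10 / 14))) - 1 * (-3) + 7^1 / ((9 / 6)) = 912751 / 37500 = 24.34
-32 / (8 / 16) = -64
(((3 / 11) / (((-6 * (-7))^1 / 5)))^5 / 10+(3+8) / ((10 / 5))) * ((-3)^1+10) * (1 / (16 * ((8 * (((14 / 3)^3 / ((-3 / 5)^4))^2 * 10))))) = 4557155581832346441 / 93169502877079552000000000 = 0.00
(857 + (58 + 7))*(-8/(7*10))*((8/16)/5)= -1844/175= -10.54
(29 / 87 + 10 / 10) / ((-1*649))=-4 / 1947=-0.00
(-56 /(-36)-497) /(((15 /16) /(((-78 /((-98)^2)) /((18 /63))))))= 676 /45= 15.02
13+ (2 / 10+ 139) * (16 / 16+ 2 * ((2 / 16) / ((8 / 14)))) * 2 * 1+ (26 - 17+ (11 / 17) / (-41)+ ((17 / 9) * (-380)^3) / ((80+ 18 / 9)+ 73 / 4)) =-12998256594992 / 12577365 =-1033464.21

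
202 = 202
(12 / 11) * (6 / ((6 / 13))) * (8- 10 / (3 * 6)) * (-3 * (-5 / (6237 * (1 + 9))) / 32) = 871 / 1097712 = 0.00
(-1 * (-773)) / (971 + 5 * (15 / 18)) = 4638 / 5851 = 0.79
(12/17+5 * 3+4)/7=335/119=2.82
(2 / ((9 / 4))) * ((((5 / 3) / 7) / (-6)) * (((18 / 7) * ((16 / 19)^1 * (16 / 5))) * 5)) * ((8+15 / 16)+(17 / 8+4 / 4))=-123520 / 8379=-14.74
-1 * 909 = -909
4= 4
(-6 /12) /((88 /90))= -45 /88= -0.51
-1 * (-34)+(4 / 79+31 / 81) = 220339 / 6399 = 34.43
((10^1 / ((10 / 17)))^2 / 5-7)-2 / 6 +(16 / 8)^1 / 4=1529 / 30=50.97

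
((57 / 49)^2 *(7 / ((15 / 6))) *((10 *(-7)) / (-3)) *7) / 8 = 77.36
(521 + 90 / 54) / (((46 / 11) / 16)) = 137984 / 69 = 1999.77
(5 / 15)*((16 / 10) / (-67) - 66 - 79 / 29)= -222629 / 9715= -22.92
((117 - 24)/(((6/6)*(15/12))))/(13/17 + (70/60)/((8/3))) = 33728/545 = 61.89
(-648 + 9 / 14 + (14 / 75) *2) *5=-679333 / 210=-3234.92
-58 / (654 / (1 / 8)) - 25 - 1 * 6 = -81125 / 2616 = -31.01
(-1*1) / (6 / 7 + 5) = -7 / 41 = -0.17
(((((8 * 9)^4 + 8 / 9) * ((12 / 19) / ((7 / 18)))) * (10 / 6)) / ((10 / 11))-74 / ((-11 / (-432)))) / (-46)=-58529134432 / 33649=-1739401.90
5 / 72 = 0.07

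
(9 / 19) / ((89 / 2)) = 18 / 1691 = 0.01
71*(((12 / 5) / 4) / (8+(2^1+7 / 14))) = 142 / 35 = 4.06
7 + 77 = 84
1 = 1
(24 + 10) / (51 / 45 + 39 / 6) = 1020 / 229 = 4.45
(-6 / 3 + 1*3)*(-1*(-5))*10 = 50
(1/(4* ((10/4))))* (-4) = -2/5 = -0.40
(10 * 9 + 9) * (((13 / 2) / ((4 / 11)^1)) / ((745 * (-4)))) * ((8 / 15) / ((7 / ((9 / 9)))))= -4719 / 104300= -0.05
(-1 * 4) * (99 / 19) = -396 / 19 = -20.84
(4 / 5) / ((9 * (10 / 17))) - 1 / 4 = -89 / 900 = -0.10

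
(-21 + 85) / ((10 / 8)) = 256 / 5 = 51.20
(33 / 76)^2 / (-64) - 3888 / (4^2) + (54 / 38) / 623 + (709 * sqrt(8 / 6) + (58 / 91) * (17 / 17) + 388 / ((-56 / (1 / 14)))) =-5089667011509 / 20957361152 + 1418 * sqrt(3) / 3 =575.82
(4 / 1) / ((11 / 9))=3.27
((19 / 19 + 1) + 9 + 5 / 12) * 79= 10823 / 12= 901.92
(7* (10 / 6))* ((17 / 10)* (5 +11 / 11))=119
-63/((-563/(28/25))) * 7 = 0.88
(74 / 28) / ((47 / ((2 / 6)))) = 37 / 1974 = 0.02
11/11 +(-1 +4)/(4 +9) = 16/13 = 1.23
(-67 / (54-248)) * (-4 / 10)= -0.14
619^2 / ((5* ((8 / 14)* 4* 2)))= 2682127 / 160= 16763.29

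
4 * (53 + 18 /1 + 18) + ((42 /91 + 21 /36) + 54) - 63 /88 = 410.33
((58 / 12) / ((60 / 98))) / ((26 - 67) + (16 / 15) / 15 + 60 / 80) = -7105 / 36161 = -0.20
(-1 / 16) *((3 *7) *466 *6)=-14679 / 4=-3669.75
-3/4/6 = -1/8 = -0.12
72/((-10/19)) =-136.80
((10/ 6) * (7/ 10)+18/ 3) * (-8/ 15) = -172/ 45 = -3.82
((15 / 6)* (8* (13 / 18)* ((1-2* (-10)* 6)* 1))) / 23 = 15730 / 207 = 75.99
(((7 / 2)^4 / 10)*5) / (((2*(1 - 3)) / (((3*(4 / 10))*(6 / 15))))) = -7203 / 800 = -9.00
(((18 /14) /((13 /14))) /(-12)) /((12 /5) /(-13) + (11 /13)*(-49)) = 15 /5414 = 0.00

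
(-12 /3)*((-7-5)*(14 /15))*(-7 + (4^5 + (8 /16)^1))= 45584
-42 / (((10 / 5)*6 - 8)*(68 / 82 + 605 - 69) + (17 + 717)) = -287 / 19689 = -0.01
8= 8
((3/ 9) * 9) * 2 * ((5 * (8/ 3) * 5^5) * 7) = 1750000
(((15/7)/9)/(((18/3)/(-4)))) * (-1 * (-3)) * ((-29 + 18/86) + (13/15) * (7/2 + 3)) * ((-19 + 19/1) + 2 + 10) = 119492/903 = 132.33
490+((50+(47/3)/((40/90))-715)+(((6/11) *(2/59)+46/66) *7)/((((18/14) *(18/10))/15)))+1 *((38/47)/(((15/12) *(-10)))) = -26524416901/247074300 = -107.35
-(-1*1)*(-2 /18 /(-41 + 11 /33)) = 1 /366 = 0.00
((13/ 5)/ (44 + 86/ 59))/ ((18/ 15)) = 767/ 16092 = 0.05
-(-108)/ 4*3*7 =567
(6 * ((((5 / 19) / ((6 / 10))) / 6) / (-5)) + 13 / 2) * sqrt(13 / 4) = 731 * sqrt(13) / 228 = 11.56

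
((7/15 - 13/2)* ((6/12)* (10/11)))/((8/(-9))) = 543/176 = 3.09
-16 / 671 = -0.02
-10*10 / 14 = -50 / 7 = -7.14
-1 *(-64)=64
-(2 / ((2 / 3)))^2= -9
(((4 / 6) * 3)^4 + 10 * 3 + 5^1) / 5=51 / 5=10.20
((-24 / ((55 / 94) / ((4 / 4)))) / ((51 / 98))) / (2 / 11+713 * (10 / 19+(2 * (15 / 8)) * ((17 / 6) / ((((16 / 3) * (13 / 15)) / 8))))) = -41606656 / 7119495195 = -0.01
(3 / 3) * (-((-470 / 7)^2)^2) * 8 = -162588288.21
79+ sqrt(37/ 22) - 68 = sqrt(814)/ 22+ 11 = 12.30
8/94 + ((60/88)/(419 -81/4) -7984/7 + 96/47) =-1314286958/1154461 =-1138.44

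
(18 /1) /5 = 18 /5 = 3.60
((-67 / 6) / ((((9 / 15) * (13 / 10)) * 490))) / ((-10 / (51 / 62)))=1139 / 473928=0.00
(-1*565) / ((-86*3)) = 565 / 258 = 2.19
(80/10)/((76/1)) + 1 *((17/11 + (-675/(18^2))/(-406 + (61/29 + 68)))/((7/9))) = 2.10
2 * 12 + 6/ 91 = 24.07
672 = 672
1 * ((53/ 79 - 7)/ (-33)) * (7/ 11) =3500/ 28677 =0.12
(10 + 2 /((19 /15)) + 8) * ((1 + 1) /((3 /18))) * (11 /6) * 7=57288 /19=3015.16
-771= -771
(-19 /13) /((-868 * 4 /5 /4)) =95 /11284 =0.01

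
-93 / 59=-1.58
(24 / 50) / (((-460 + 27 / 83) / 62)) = -0.06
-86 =-86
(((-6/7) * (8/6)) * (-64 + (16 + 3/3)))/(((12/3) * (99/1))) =94/693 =0.14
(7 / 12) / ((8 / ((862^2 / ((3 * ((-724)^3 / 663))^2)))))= 63509271007 / 3456548371865370624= 0.00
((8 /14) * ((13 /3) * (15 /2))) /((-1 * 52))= -5 /14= -0.36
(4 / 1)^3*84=5376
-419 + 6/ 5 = -2089/ 5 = -417.80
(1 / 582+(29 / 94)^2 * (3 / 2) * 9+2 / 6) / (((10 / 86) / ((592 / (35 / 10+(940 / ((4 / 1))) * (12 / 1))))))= 17672312516 / 6049998155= 2.92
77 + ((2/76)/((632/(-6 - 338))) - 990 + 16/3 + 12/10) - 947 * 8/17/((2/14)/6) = -15022106023/765510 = -19623.66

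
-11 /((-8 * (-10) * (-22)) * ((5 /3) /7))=21 /800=0.03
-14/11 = -1.27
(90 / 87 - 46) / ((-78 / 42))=9128 / 377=24.21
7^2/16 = 49/16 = 3.06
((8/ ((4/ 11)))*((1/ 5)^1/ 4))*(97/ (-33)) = -97/ 30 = -3.23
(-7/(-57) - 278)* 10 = -158390/57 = -2778.77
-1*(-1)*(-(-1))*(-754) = -754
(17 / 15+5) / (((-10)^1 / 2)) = -92 / 75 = -1.23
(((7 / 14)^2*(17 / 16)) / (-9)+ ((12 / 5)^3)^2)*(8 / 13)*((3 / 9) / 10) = 3.92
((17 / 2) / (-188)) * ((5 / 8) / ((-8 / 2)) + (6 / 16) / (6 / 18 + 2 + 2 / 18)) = 0.00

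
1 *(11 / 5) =11 / 5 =2.20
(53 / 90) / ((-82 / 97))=-5141 / 7380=-0.70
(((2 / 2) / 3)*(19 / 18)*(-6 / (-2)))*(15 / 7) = 2.26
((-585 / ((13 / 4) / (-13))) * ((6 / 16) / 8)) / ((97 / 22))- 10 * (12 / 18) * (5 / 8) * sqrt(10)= 19305 / 776- 25 * sqrt(10) / 6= 11.70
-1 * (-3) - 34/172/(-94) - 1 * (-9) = 97025/8084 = 12.00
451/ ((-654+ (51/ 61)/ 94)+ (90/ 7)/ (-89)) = -1611099182/ 2336756715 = -0.69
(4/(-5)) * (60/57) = -0.84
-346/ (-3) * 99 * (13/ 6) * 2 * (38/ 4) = 470041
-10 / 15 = -2 / 3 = -0.67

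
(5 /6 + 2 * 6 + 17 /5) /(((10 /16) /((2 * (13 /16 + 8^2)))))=3366.79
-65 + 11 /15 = -964 /15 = -64.27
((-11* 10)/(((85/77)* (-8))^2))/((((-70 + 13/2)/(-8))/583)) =-38022677/367030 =-103.60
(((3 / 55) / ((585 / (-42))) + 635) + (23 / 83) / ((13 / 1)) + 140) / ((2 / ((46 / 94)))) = 2644620937 / 13946075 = 189.63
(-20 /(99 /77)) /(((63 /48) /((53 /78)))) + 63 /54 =-14503 /2106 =-6.89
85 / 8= 10.62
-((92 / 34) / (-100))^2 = -529 / 722500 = -0.00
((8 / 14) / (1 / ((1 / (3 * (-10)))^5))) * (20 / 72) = -1 / 153090000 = -0.00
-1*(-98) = 98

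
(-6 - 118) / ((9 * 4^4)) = -31 / 576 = -0.05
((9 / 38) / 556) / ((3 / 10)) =15 / 10564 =0.00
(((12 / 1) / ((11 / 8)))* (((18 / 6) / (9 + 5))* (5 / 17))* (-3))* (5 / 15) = -720 / 1309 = -0.55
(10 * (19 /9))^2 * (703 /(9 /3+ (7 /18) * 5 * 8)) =25378300 /1503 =16885.10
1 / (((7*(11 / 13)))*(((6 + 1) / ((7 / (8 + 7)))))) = 13 / 1155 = 0.01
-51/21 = -17/7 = -2.43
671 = 671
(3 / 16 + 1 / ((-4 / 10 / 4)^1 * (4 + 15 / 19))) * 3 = -8301 / 1456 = -5.70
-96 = -96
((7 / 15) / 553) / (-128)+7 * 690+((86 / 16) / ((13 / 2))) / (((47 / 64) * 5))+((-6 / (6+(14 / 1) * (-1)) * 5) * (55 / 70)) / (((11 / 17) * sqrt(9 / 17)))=85 * sqrt(17) / 56+447648268957 / 92676480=4836.48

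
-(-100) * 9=900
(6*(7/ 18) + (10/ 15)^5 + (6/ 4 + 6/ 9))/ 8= 0.58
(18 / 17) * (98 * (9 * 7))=111132 / 17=6537.18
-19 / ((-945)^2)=-19 / 893025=-0.00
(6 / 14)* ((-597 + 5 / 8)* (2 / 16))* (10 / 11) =-29.04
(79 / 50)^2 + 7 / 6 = 27473 / 7500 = 3.66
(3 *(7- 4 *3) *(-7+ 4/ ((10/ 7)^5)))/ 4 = 474579/ 20000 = 23.73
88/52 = 22/13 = 1.69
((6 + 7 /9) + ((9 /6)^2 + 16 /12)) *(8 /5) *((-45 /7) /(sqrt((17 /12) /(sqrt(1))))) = -1492 *sqrt(51) /119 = -89.54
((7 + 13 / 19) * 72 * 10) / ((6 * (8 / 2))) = 4380 / 19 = 230.53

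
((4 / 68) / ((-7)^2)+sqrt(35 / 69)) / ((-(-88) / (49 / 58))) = 1 / 86768+49 * sqrt(2415) / 352176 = 0.01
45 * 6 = 270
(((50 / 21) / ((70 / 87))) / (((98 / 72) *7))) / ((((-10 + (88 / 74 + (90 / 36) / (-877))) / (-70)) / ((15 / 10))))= 3.70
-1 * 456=-456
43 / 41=1.05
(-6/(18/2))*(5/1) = -10/3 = -3.33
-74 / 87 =-0.85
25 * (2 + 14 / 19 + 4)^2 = 409600 / 361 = 1134.63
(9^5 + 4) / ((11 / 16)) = 944848 / 11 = 85895.27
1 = 1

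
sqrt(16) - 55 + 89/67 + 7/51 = -169259/3417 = -49.53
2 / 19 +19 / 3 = 367 / 57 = 6.44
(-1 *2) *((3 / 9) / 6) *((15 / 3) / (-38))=5 / 342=0.01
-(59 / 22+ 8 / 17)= -1179 / 374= -3.15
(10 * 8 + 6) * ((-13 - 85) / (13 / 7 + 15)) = -29498 / 59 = -499.97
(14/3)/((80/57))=3.32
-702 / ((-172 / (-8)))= -1404 / 43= -32.65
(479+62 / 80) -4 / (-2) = 481.78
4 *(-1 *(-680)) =2720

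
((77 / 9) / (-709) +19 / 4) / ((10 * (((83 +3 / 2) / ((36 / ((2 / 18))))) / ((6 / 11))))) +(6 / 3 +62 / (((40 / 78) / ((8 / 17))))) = 59.89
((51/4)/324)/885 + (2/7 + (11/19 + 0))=43969061/50848560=0.86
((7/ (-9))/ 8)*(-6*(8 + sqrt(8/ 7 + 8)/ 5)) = 2*sqrt(7)/ 15 + 14/ 3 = 5.02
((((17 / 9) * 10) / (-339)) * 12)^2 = 462400 / 1034289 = 0.45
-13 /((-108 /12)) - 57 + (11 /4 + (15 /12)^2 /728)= -5535487 /104832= -52.80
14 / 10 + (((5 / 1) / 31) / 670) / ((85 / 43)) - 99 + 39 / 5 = -31707439 / 353090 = -89.80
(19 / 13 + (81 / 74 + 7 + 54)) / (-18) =-61141 / 17316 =-3.53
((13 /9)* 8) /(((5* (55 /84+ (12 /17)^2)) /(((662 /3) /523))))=557118016 /658768185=0.85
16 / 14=8 / 7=1.14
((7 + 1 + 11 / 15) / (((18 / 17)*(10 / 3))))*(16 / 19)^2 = 142528 / 81225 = 1.75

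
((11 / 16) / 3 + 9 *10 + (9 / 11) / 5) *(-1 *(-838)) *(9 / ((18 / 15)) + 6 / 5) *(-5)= -2899678187 / 880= -3295088.85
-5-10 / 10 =-6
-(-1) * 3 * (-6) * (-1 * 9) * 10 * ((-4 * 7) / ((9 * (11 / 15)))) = -75600 / 11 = -6872.73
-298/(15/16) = -4768/15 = -317.87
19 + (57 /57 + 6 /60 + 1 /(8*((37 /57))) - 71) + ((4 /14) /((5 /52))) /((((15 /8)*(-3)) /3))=-8126207 /155400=-52.29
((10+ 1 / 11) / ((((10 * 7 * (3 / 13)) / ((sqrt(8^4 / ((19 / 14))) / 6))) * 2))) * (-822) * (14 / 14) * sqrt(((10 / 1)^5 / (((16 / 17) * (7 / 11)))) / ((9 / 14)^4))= -295218560 * sqrt(17765) / 16929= -2324314.86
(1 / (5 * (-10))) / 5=-1 / 250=-0.00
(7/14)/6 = 1/12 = 0.08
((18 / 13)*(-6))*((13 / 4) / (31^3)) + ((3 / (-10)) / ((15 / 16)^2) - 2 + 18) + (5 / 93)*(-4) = 57506709 / 3723875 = 15.44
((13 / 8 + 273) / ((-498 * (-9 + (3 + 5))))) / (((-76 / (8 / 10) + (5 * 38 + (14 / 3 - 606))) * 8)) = -2197 / 16137856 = -0.00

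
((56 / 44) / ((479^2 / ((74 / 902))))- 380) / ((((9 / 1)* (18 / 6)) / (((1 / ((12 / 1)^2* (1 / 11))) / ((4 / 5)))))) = -1081343959655 / 804644080416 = -1.34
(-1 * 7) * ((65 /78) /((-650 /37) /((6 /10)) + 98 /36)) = 3885 /17687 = 0.22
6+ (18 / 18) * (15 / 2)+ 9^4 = 13149 / 2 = 6574.50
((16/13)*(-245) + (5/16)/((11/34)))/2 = -343855/2288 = -150.29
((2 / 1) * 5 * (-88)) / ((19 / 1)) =-880 / 19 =-46.32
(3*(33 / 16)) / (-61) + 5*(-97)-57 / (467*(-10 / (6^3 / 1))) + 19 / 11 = -480.74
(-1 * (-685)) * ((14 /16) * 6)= 14385 /4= 3596.25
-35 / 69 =-0.51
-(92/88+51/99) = -103/66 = -1.56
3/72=1/24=0.04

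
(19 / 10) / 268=19 / 2680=0.01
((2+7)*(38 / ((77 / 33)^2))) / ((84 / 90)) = 67.30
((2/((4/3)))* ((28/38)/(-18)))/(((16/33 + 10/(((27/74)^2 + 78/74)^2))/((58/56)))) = -408542343/48694250624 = -0.01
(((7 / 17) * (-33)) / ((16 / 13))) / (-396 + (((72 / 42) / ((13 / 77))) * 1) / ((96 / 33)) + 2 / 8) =39039 / 1387030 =0.03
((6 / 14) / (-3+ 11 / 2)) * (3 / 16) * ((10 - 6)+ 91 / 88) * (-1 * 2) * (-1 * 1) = 3987 / 12320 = 0.32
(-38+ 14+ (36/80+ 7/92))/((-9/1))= 5399/2070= 2.61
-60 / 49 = -1.22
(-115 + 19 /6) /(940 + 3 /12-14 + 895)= -1342 /21855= -0.06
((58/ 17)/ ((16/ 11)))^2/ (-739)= -101761/ 13668544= -0.01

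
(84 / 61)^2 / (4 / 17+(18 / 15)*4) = 149940 / 398147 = 0.38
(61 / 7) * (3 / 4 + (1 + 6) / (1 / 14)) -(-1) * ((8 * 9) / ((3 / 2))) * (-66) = -64609 / 28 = -2307.46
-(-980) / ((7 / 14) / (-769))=-1507240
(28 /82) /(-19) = -14 /779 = -0.02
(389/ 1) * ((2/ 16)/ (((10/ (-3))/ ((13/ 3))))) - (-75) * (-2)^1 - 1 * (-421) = 16623/ 80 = 207.79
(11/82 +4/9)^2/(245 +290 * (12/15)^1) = 182329/259795188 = 0.00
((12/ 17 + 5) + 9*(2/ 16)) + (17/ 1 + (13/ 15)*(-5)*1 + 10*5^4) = 2557955/ 408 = 6269.50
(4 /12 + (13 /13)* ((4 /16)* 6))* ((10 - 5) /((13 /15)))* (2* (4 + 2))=126.92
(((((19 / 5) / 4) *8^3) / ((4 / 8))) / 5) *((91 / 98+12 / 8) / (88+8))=2584 / 525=4.92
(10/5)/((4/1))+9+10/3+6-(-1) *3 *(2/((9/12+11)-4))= 3647/186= 19.61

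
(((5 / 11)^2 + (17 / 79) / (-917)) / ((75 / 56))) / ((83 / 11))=0.02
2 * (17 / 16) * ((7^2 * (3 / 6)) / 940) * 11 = 9163 / 15040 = 0.61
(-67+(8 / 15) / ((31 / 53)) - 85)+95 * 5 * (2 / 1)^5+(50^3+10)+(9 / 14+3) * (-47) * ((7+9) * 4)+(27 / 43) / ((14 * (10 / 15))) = 72278634121 / 559860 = 129101.26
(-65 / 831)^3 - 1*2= -1147987007 / 573856191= -2.00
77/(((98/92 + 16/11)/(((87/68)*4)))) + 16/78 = 44123822/281775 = 156.59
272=272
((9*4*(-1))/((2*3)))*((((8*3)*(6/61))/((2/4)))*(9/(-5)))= 15552/305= 50.99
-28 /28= -1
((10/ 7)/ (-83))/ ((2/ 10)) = -0.09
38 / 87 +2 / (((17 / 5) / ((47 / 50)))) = 7319 / 7395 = 0.99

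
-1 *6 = -6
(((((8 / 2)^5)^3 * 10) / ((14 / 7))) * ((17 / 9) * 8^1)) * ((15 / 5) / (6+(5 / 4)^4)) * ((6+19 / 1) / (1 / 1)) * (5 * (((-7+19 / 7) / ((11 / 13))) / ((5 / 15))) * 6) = -54673215691161600000 / 166397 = -328570921898601.54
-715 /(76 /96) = -17160 /19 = -903.16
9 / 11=0.82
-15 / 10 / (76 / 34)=-51 / 76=-0.67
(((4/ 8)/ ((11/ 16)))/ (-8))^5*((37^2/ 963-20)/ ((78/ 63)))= 125237/ 1344131646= 0.00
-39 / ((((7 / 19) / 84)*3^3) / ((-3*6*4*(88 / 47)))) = 2086656 / 47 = 44396.94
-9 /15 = -3 /5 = -0.60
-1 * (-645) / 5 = 129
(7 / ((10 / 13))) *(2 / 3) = 91 / 15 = 6.07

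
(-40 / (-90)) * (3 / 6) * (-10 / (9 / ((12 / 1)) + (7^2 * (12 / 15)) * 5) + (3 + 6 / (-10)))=18488 / 35415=0.52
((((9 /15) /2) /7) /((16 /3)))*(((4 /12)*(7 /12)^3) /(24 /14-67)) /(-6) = 343 /252702720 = 0.00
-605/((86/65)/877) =-34488025/86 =-401023.55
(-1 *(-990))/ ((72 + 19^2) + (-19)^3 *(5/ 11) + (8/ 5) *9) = -9075/ 24478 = -0.37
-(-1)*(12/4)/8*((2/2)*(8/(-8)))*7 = -21/8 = -2.62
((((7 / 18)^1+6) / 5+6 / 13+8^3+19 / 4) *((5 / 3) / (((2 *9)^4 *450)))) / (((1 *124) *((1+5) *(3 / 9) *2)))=242653 / 6579324610560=0.00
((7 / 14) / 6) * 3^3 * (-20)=-45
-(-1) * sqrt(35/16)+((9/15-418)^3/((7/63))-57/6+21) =-163621302179/250+sqrt(35)/4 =-654485207.24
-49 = -49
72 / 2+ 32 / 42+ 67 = 2179 / 21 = 103.76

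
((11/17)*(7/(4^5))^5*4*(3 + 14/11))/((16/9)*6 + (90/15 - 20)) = -2369787/47850746040811520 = -0.00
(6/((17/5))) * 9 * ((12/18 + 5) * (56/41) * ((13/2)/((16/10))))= 499.39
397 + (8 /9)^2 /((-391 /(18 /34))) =23749667 /59823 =397.00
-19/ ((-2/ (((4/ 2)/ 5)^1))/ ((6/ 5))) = 4.56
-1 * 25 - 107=-132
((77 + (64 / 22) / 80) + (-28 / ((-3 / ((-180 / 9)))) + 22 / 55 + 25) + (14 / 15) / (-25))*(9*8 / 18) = -463472 / 1375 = -337.07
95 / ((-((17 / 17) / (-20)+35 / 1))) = -1900 / 699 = -2.72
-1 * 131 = -131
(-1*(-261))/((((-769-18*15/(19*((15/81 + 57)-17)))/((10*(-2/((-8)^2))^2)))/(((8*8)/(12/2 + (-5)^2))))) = -34713/5075272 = -0.01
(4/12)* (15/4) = 5/4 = 1.25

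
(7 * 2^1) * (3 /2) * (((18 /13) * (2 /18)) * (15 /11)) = 630 /143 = 4.41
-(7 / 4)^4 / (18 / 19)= -45619 / 4608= -9.90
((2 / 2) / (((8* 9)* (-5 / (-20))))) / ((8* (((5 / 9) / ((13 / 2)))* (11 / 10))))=13 / 176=0.07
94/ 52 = 47/ 26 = 1.81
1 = 1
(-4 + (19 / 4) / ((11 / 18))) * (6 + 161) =13861 / 22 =630.05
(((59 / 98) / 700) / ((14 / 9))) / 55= 531 / 52822000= 0.00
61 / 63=0.97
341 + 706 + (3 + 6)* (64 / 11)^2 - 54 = 157017 / 121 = 1297.66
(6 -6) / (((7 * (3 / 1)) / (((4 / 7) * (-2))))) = 0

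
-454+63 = -391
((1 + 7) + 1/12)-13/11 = 911/132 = 6.90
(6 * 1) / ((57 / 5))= 10 / 19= 0.53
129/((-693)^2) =43/160083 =0.00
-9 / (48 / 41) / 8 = -123 / 128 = -0.96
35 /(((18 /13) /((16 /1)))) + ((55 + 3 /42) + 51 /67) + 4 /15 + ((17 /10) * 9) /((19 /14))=378392851 /801990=471.82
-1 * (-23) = 23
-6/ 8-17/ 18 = -1.69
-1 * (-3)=3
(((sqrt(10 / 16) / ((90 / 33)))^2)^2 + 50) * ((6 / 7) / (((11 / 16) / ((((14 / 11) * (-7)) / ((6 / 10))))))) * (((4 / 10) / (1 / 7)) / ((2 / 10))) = -5081037409 / 392040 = -12960.51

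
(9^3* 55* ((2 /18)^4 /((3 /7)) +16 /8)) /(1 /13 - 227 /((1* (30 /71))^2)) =-255924500 /4056843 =-63.08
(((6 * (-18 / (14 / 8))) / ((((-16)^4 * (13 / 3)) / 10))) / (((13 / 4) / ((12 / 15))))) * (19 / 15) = -513 / 757120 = -0.00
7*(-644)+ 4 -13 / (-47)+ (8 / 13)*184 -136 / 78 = -8050969 / 1833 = -4392.24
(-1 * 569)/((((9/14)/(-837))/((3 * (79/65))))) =175578606/65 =2701209.32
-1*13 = -13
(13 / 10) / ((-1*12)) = -13 / 120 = -0.11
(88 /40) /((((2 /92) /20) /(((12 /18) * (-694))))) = -2809312 /3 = -936437.33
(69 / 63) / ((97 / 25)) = 575 / 2037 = 0.28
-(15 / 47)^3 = -3375 / 103823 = -0.03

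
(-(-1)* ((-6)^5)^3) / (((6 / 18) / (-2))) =2821109907456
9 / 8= 1.12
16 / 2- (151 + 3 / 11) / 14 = -216 / 77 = -2.81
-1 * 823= -823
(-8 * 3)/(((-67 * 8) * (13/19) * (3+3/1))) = 19/1742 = 0.01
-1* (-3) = 3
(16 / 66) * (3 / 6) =4 / 33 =0.12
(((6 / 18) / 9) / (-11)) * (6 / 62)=-1 / 3069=-0.00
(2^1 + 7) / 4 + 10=49 / 4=12.25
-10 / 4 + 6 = 7 / 2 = 3.50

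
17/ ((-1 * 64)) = -17/ 64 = -0.27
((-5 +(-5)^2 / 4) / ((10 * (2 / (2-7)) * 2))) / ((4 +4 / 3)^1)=-15 / 512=-0.03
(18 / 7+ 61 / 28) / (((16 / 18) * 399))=3 / 224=0.01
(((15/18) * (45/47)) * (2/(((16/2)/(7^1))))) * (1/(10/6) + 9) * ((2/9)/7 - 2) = -1240/47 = -26.38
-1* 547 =-547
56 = 56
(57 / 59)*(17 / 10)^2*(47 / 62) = 774231 / 365800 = 2.12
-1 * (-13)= 13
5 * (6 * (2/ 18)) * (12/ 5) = 8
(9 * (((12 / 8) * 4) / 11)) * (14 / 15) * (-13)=-3276 / 55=-59.56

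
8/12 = 2/3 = 0.67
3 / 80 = 0.04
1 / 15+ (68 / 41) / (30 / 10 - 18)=-9 / 205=-0.04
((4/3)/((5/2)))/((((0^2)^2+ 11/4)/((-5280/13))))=-1024/13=-78.77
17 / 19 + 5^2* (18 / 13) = 8771 / 247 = 35.51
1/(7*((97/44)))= 44/679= 0.06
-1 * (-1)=1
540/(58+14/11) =1485/163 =9.11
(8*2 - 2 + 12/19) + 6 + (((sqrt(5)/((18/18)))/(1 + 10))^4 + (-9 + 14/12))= 21364069/1669074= 12.80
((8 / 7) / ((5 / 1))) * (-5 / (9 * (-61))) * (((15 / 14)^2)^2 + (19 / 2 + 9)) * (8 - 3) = 0.21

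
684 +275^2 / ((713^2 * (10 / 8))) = 347784896 / 508369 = 684.12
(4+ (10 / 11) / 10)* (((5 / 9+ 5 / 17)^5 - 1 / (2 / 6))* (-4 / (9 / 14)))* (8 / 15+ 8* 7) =10181147399706752 / 2766757487769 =3679.81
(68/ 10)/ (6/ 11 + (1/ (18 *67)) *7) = 451044/ 36565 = 12.34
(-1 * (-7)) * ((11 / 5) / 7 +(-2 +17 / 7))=26 / 5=5.20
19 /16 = 1.19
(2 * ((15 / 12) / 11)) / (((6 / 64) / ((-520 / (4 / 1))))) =-10400 / 33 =-315.15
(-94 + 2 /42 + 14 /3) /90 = -125 /126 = -0.99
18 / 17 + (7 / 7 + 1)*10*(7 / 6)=1244 / 51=24.39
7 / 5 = 1.40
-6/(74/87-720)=261/31283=0.01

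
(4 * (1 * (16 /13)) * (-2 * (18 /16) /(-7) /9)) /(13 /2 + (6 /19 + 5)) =608 /40859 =0.01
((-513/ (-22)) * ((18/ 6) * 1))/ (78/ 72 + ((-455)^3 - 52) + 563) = -9234/ 12433853905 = -0.00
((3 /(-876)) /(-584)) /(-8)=-0.00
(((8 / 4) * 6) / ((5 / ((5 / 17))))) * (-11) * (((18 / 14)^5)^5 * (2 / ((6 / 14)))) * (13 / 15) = -273758432639826453851054952 / 16284404667348145224085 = -16811.08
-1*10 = -10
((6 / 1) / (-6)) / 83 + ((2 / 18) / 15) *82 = 6671 / 11205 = 0.60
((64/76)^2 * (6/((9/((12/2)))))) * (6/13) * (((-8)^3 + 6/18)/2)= -1571840/4693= -334.93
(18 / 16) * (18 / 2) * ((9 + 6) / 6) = 405 / 16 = 25.31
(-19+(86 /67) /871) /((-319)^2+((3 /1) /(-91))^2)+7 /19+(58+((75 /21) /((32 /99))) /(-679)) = 318941197056121635207 /5465817901532648800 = 58.35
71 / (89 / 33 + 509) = 2343 / 16886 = 0.14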